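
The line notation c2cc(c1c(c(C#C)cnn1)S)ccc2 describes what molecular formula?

Heavy atoms from the SMILES: 12 C, 2 N, 1 S.
Implicit hydrogens by atom environment:
  6 × C (aromatic): 1 H each → 6
  4 × C (aromatic): no H
  2 × N (aromatic): no H
  1 × C: 1 H
  1 × C: no H
  1 × S: 1 H
  Total hydrogens = 8.
Molecular formula: C12H8N2S

C12H8N2S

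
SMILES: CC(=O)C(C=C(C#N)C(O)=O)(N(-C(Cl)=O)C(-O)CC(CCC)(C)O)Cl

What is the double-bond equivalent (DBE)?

6

Molecular formula from the SMILES: C15H20Cl2N2O6.
DoU = (2C + 2 + N − H − X)/2 = (2·15 + 2 + 2 − 20 − 2)/2 = 12/2 = 6.
(Structurally: 0 ring(s) + 6 π bond(s) = 6.)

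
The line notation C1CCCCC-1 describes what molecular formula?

C6H12

Heavy atoms from the SMILES: 6 C.
Implicit hydrogens by atom environment:
  6 × C: 2 H each → 12
  Total hydrogens = 12.
Molecular formula: C6H12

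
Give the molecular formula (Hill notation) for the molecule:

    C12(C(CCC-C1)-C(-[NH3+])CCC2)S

C10H20NS+

Heavy atoms from the SMILES: 10 C, 1 N, 1 S.
Implicit hydrogens by atom environment:
  7 × C: 2 H each → 14
  2 × C: 1 H each → 2
  1 × C: no H
  1 × N (charge +1): 3 H
  1 × S: 1 H
  Total hydrogens = 20.
Net charge +1.
Molecular formula: C10H20NS+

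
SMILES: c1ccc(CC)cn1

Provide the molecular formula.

C7H9N

Heavy atoms from the SMILES: 7 C, 1 N.
Implicit hydrogens by atom environment:
  4 × C (aromatic): 1 H each → 4
  1 × C: 3 H
  1 × C: 2 H
  1 × C (aromatic): no H
  1 × N (aromatic): no H
  Total hydrogens = 9.
Molecular formula: C7H9N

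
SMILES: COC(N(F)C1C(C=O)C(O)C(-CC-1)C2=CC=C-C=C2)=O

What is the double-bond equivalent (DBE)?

7

Molecular formula from the SMILES: C15H18FNO4.
DoU = (2C + 2 + N − H − X)/2 = (2·15 + 2 + 1 − 18 − 1)/2 = 14/2 = 7.
(Structurally: 2 ring(s) + 5 π bond(s) = 7.)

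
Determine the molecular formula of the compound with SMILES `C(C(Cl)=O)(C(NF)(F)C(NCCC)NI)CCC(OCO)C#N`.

Heavy atoms from the SMILES: 12 C, 1 Cl, 2 F, 1 I, 4 N, 3 O.
Implicit hydrogens by atom environment:
  5 × C: 2 H each → 10
  3 × C: 1 H each → 3
  3 × C: no H
  3 × N: 1 H each → 3
  2 × F: no H
  2 × O: no H
  1 × C: 3 H
  1 × Cl: no H
  1 × I: no H
  1 × N: no H
  1 × O: 1 H
  Total hydrogens = 20.
Molecular formula: C12H20ClF2IN4O3

C12H20ClF2IN4O3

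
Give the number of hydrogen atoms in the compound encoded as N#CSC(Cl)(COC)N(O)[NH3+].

9

Hydrogens are implicit in SMILES; fill each atom to its normal valence:
  2 × C: no H
  2 × N: no H
  1 × C: 3 H
  1 × C: 2 H
  1 × Cl: no H
  1 × N (charge +1): 3 H
  1 × O: 1 H
  1 × O: no H
  1 × S: no H
  Total hydrogens = 9.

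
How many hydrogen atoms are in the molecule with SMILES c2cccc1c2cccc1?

Hydrogens are implicit in SMILES; fill each atom to its normal valence:
  8 × C (aromatic): 1 H each → 8
  2 × C (aromatic): no H
  Total hydrogens = 8.

8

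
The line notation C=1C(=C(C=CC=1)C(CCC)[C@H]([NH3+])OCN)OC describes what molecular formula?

C13H23N2O2+

Heavy atoms from the SMILES: 13 C, 2 N, 2 O.
Implicit hydrogens by atom environment:
  4 × C (aromatic): 1 H each → 4
  3 × C: 2 H each → 6
  2 × C: 3 H each → 6
  2 × C: 1 H each → 2
  2 × C (aromatic): no H
  2 × O: no H
  1 × N (charge +1): 3 H
  1 × N: 2 H
  Total hydrogens = 23.
Net charge +1.
Molecular formula: C13H23N2O2+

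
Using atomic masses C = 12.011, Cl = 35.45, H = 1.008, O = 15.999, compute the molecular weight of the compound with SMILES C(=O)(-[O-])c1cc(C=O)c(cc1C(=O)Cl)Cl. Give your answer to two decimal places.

Molecular formula: C9H3Cl2O4-.
M = 9×12.011 + 2×35.45 + 3×1.008 + 4×15.999 = 246.02 g/mol.

246.02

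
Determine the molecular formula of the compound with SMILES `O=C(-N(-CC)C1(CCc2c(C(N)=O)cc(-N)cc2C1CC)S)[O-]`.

C16H22N3O3S-

Heavy atoms from the SMILES: 16 C, 3 N, 3 O, 1 S.
Implicit hydrogens by atom environment:
  4 × C: 2 H each → 8
  4 × C (aromatic): no H
  3 × C: no H
  2 × C: 3 H each → 6
  2 × C (aromatic): 1 H each → 2
  2 × N: 2 H each → 4
  2 × O: no H
  1 × C: 1 H
  1 × N: no H
  1 × O (charge -1): no H
  1 × S: 1 H
  Total hydrogens = 22.
Net charge -1.
Molecular formula: C16H22N3O3S-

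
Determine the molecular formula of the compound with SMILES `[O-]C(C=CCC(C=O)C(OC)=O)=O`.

C8H9O5-

Heavy atoms from the SMILES: 8 C, 5 O.
Implicit hydrogens by atom environment:
  4 × C: 1 H each → 4
  4 × O: no H
  2 × C: no H
  1 × C: 3 H
  1 × C: 2 H
  1 × O (charge -1): no H
  Total hydrogens = 9.
Net charge -1.
Molecular formula: C8H9O5-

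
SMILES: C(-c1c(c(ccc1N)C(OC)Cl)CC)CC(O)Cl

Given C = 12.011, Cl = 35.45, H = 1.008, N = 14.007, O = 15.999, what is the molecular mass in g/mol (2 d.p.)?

Molecular formula: C13H19Cl2NO2.
M = 13×12.011 + 2×35.45 + 19×1.008 + 1×14.007 + 2×15.999 = 292.20 g/mol.

292.20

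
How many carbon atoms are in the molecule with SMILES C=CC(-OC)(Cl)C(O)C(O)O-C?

7

The symbol for carbon appears 7 times in the SMILES. (Cl is a single chlorine, not C + l.)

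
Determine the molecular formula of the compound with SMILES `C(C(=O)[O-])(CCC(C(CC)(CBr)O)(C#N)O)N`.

Heavy atoms from the SMILES: 1 Br, 10 C, 2 N, 4 O.
Implicit hydrogens by atom environment:
  4 × C: 2 H each → 8
  4 × C: no H
  2 × O: 1 H each → 2
  1 × Br: no H
  1 × C: 3 H
  1 × C: 1 H
  1 × N: 2 H
  1 × N: no H
  1 × O: no H
  1 × O (charge -1): no H
  Total hydrogens = 16.
Net charge -1.
Molecular formula: C10H16BrN2O4-

C10H16BrN2O4-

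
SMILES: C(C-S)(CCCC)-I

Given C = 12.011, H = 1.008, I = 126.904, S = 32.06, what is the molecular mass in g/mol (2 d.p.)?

244.13

Molecular formula: C6H13IS.
M = 6×12.011 + 13×1.008 + 1×126.904 + 1×32.06 = 244.13 g/mol.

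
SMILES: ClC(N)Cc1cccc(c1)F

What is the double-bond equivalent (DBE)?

4

Molecular formula from the SMILES: C8H9ClFN.
DoU = (2C + 2 + N − H − X)/2 = (2·8 + 2 + 1 − 9 − 2)/2 = 8/2 = 4.
(Structurally: 1 ring(s) + 3 π bond(s) = 4.)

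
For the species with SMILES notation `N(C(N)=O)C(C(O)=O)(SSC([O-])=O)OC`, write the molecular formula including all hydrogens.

C5H7N2O6S2-

Heavy atoms from the SMILES: 5 C, 2 N, 6 O, 2 S.
Implicit hydrogens by atom environment:
  4 × C: no H
  4 × O: no H
  2 × S: no H
  1 × C: 3 H
  1 × N: 2 H
  1 × N: 1 H
  1 × O: 1 H
  1 × O (charge -1): no H
  Total hydrogens = 7.
Net charge -1.
Molecular formula: C5H7N2O6S2-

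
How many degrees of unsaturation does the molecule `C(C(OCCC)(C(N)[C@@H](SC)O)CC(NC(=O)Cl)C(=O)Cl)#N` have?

Molecular formula from the SMILES: C12H19Cl2N3O4S.
DoU = (2C + 2 + N − H − X)/2 = (2·12 + 2 + 3 − 19 − 2)/2 = 8/2 = 4.
(Structurally: 0 ring(s) + 4 π bond(s) = 4.)

4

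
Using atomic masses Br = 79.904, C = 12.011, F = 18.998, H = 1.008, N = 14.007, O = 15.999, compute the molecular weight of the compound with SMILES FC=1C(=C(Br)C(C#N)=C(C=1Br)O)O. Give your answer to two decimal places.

Molecular formula: C7H2Br2FNO2.
M = 2×79.904 + 7×12.011 + 1×18.998 + 2×1.008 + 1×14.007 + 2×15.999 = 310.90 g/mol.

310.90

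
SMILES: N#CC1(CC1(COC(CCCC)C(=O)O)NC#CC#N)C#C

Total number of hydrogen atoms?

17

Hydrogens are implicit in SMILES; fill each atom to its normal valence:
  8 × C: no H
  5 × C: 2 H each → 10
  2 × C: 1 H each → 2
  2 × N: no H
  2 × O: no H
  1 × C: 3 H
  1 × N: 1 H
  1 × O: 1 H
  Total hydrogens = 17.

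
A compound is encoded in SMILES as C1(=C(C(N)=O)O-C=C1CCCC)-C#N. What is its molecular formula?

C10H12N2O2

Heavy atoms from the SMILES: 10 C, 2 N, 2 O.
Implicit hydrogens by atom environment:
  3 × C: 2 H each → 6
  3 × C (aromatic): no H
  2 × C: no H
  1 × C: 3 H
  1 × C (aromatic): 1 H
  1 × N: 2 H
  1 × N: no H
  1 × O (aromatic): no H
  1 × O: no H
  Total hydrogens = 12.
Molecular formula: C10H12N2O2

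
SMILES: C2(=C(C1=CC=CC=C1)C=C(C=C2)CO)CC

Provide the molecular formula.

C15H16O

Heavy atoms from the SMILES: 15 C, 1 O.
Implicit hydrogens by atom environment:
  8 × C (aromatic): 1 H each → 8
  4 × C (aromatic): no H
  2 × C: 2 H each → 4
  1 × C: 3 H
  1 × O: 1 H
  Total hydrogens = 16.
Molecular formula: C15H16O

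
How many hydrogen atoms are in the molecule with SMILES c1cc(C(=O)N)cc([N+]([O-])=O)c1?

Hydrogens are implicit in SMILES; fill each atom to its normal valence:
  4 × C (aromatic): 1 H each → 4
  2 × C (aromatic): no H
  2 × O: no H
  1 × C: no H
  1 × N: 2 H
  1 × N (charge +1): no H
  1 × O (charge -1): no H
  Total hydrogens = 6.

6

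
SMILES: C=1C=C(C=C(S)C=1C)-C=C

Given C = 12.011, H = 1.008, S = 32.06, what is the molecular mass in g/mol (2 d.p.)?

Molecular formula: C9H10S.
M = 9×12.011 + 10×1.008 + 1×32.06 = 150.24 g/mol.

150.24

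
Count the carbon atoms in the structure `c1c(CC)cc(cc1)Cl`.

The symbol for carbon appears 8 times in the SMILES. Lowercase c denotes aromatic carbon and counts toward C.

8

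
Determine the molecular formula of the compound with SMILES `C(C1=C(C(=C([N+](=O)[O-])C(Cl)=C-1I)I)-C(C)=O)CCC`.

Heavy atoms from the SMILES: 12 C, 1 Cl, 2 I, 1 N, 3 O.
Implicit hydrogens by atom environment:
  6 × C (aromatic): no H
  3 × C: 2 H each → 6
  2 × C: 3 H each → 6
  2 × I: no H
  2 × O: no H
  1 × C: no H
  1 × Cl: no H
  1 × N (charge +1): no H
  1 × O (charge -1): no H
  Total hydrogens = 12.
Molecular formula: C12H12ClI2NO3

C12H12ClI2NO3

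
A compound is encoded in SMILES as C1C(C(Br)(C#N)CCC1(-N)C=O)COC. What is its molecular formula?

C10H15BrN2O2

Heavy atoms from the SMILES: 1 Br, 10 C, 2 N, 2 O.
Implicit hydrogens by atom environment:
  4 × C: 2 H each → 8
  3 × C: no H
  2 × C: 1 H each → 2
  2 × O: no H
  1 × Br: no H
  1 × C: 3 H
  1 × N: 2 H
  1 × N: no H
  Total hydrogens = 15.
Molecular formula: C10H15BrN2O2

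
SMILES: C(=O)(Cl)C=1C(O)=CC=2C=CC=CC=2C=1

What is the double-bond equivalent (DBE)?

8

Molecular formula from the SMILES: C11H7ClO2.
DoU = (2C + 2 + N − H − X)/2 = (2·11 + 2 + 0 − 7 − 1)/2 = 16/2 = 8.
(Structurally: 2 ring(s) + 6 π bond(s) = 8.)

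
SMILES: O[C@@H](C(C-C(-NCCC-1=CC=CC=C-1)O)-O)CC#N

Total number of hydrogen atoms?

Hydrogens are implicit in SMILES; fill each atom to its normal valence:
  5 × C (aromatic): 1 H each → 5
  4 × C: 2 H each → 8
  3 × C: 1 H each → 3
  3 × O: 1 H each → 3
  1 × C: no H
  1 × C (aromatic): no H
  1 × N: 1 H
  1 × N: no H
  Total hydrogens = 20.

20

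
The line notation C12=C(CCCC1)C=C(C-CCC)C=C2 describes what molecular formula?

C14H20

Heavy atoms from the SMILES: 14 C.
Implicit hydrogens by atom environment:
  7 × C: 2 H each → 14
  3 × C (aromatic): 1 H each → 3
  3 × C (aromatic): no H
  1 × C: 3 H
  Total hydrogens = 20.
Molecular formula: C14H20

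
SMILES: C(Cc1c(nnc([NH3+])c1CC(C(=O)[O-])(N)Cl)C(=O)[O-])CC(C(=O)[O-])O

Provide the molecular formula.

Heavy atoms from the SMILES: 13 C, 1 Cl, 4 N, 7 O.
Implicit hydrogens by atom environment:
  4 × C: 2 H each → 8
  4 × C (aromatic): no H
  4 × C: no H
  3 × O: no H
  3 × O (charge -1): no H
  2 × N (aromatic): no H
  1 × C: 1 H
  1 × Cl: no H
  1 × N (charge +1): 3 H
  1 × N: 2 H
  1 × O: 1 H
  Total hydrogens = 15.
Net charge -2.
Molecular formula: [C13H15ClN4O7]2-

[C13H15ClN4O7]2-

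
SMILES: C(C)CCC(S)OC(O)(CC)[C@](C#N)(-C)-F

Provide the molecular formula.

C11H20FNO2S

Heavy atoms from the SMILES: 11 C, 1 F, 1 N, 2 O, 1 S.
Implicit hydrogens by atom environment:
  4 × C: 2 H each → 8
  3 × C: 3 H each → 9
  3 × C: no H
  1 × C: 1 H
  1 × F: no H
  1 × N: no H
  1 × O: 1 H
  1 × O: no H
  1 × S: 1 H
  Total hydrogens = 20.
Molecular formula: C11H20FNO2S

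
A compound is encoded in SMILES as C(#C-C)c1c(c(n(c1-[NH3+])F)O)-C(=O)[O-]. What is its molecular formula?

Heavy atoms from the SMILES: 8 C, 1 F, 2 N, 3 O.
Implicit hydrogens by atom environment:
  4 × C (aromatic): no H
  3 × C: no H
  1 × C: 3 H
  1 × F: no H
  1 × N (charge +1): 3 H
  1 × N (aromatic): no H
  1 × O: 1 H
  1 × O: no H
  1 × O (charge -1): no H
  Total hydrogens = 7.
Molecular formula: C8H7FN2O3

C8H7FN2O3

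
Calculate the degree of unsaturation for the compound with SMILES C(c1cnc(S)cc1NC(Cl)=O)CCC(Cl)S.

5

Molecular formula from the SMILES: C10H12Cl2N2OS2.
DoU = (2C + 2 + N − H − X)/2 = (2·10 + 2 + 2 − 12 − 2)/2 = 10/2 = 5.
(Structurally: 1 ring(s) + 4 π bond(s) = 5.)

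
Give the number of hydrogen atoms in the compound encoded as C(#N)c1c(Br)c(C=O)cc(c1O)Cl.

Hydrogens are implicit in SMILES; fill each atom to its normal valence:
  5 × C (aromatic): no H
  1 × Br: no H
  1 × C (aromatic): 1 H
  1 × C: 1 H
  1 × C: no H
  1 × Cl: no H
  1 × N: no H
  1 × O: 1 H
  1 × O: no H
  Total hydrogens = 3.

3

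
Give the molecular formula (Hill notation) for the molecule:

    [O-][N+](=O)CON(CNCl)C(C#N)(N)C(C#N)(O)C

Heavy atoms from the SMILES: 7 C, 1 Cl, 6 N, 4 O.
Implicit hydrogens by atom environment:
  4 × C: no H
  3 × N: no H
  2 × C: 2 H each → 4
  2 × O: no H
  1 × C: 3 H
  1 × Cl: no H
  1 × N: 2 H
  1 × N: 1 H
  1 × N (charge +1): no H
  1 × O: 1 H
  1 × O (charge -1): no H
  Total hydrogens = 11.
Molecular formula: C7H11ClN6O4

C7H11ClN6O4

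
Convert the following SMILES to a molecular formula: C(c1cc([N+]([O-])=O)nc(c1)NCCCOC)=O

C10H13N3O4

Heavy atoms from the SMILES: 10 C, 3 N, 4 O.
Implicit hydrogens by atom environment:
  3 × C: 2 H each → 6
  3 × C (aromatic): no H
  3 × O: no H
  2 × C (aromatic): 1 H each → 2
  1 × C: 3 H
  1 × C: 1 H
  1 × N: 1 H
  1 × N (aromatic): no H
  1 × N (charge +1): no H
  1 × O (charge -1): no H
  Total hydrogens = 13.
Molecular formula: C10H13N3O4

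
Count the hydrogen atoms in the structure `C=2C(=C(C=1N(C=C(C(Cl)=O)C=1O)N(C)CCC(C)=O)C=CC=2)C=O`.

17

Hydrogens are implicit in SMILES; fill each atom to its normal valence:
  5 × C (aromatic): 1 H each → 5
  5 × C (aromatic): no H
  3 × O: no H
  2 × C: 3 H each → 6
  2 × C: 2 H each → 4
  2 × C: no H
  1 × C: 1 H
  1 × Cl: no H
  1 × N (aromatic): no H
  1 × N: no H
  1 × O: 1 H
  Total hydrogens = 17.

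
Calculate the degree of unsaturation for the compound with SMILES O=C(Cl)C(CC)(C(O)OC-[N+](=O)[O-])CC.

Molecular formula from the SMILES: C8H14ClNO5.
DoU = (2C + 2 + N − H − X)/2 = (2·8 + 2 + 1 − 14 − 1)/2 = 4/2 = 2.
(Structurally: 0 ring(s) + 2 π bond(s) = 2.)

2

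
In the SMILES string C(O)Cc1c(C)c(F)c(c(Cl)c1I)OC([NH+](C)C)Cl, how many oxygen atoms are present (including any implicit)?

The symbol for oxygen appears 2 times in the SMILES.

2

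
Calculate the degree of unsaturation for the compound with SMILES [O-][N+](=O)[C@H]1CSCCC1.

Molecular formula from the SMILES: C5H9NO2S.
DoU = (2C + 2 + N − H − X)/2 = (2·5 + 2 + 1 − 9 − 0)/2 = 4/2 = 2.
(Structurally: 1 ring(s) + 1 π bond(s) = 2.)

2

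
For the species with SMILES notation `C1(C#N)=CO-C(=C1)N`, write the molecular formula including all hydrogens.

C5H4N2O

Heavy atoms from the SMILES: 5 C, 2 N, 1 O.
Implicit hydrogens by atom environment:
  2 × C (aromatic): 1 H each → 2
  2 × C (aromatic): no H
  1 × C: no H
  1 × N: 2 H
  1 × N: no H
  1 × O (aromatic): no H
  Total hydrogens = 4.
Molecular formula: C5H4N2O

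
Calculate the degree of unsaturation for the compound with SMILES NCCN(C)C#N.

2

Molecular formula from the SMILES: C4H9N3.
DoU = (2C + 2 + N − H − X)/2 = (2·4 + 2 + 3 − 9 − 0)/2 = 4/2 = 2.
(Structurally: 0 ring(s) + 2 π bond(s) = 2.)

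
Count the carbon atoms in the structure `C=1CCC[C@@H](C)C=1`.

7

The symbol for carbon appears 7 times in the SMILES.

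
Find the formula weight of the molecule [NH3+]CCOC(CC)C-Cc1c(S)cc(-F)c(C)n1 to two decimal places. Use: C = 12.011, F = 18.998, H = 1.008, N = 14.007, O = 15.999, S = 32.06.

Molecular formula: C13H22FN2OS+.
M = 13×12.011 + 1×18.998 + 22×1.008 + 2×14.007 + 1×15.999 + 1×32.06 = 273.39 g/mol.

273.39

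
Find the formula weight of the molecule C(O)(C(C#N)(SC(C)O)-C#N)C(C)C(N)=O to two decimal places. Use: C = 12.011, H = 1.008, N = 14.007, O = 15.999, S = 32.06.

243.28

Molecular formula: C9H13N3O3S.
M = 9×12.011 + 13×1.008 + 3×14.007 + 3×15.999 + 1×32.06 = 243.28 g/mol.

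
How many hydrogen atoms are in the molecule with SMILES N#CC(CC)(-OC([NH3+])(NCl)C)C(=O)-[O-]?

12

Hydrogens are implicit in SMILES; fill each atom to its normal valence:
  4 × C: no H
  2 × C: 3 H each → 6
  2 × O: no H
  1 × C: 2 H
  1 × Cl: no H
  1 × N (charge +1): 3 H
  1 × N: 1 H
  1 × N: no H
  1 × O (charge -1): no H
  Total hydrogens = 12.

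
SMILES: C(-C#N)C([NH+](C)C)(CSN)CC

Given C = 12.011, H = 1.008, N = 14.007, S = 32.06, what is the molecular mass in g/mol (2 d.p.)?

188.31

Molecular formula: C8H18N3S+.
M = 8×12.011 + 18×1.008 + 3×14.007 + 1×32.06 = 188.31 g/mol.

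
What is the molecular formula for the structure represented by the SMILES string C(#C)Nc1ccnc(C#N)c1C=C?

Heavy atoms from the SMILES: 10 C, 3 N.
Implicit hydrogens by atom environment:
  3 × C (aromatic): no H
  2 × C (aromatic): 1 H each → 2
  2 × C: 1 H each → 2
  2 × C: no H
  1 × C: 2 H
  1 × N: 1 H
  1 × N (aromatic): no H
  1 × N: no H
  Total hydrogens = 7.
Molecular formula: C10H7N3

C10H7N3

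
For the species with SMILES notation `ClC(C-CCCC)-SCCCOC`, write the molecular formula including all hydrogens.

Heavy atoms from the SMILES: 10 C, 1 Cl, 1 O, 1 S.
Implicit hydrogens by atom environment:
  7 × C: 2 H each → 14
  2 × C: 3 H each → 6
  1 × C: 1 H
  1 × Cl: no H
  1 × O: no H
  1 × S: no H
  Total hydrogens = 21.
Molecular formula: C10H21ClOS

C10H21ClOS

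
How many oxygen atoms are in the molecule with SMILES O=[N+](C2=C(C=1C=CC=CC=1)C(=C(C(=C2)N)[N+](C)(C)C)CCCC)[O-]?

The symbol for oxygen appears 2 times in the SMILES.

2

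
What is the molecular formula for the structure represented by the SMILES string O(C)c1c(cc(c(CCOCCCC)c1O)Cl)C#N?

C14H18ClNO3

Heavy atoms from the SMILES: 14 C, 1 Cl, 1 N, 3 O.
Implicit hydrogens by atom environment:
  5 × C: 2 H each → 10
  5 × C (aromatic): no H
  2 × C: 3 H each → 6
  2 × O: no H
  1 × C (aromatic): 1 H
  1 × C: no H
  1 × Cl: no H
  1 × N: no H
  1 × O: 1 H
  Total hydrogens = 18.
Molecular formula: C14H18ClNO3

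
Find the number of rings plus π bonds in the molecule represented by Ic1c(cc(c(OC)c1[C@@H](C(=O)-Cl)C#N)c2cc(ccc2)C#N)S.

13

Molecular formula from the SMILES: C17H10ClIN2O2S.
DoU = (2C + 2 + N − H − X)/2 = (2·17 + 2 + 2 − 10 − 2)/2 = 26/2 = 13.
(Structurally: 2 ring(s) + 11 π bond(s) = 13.)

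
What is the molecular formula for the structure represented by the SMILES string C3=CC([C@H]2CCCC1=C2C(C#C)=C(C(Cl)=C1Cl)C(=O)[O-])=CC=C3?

C19H13Cl2O2-

Heavy atoms from the SMILES: 19 C, 2 Cl, 2 O.
Implicit hydrogens by atom environment:
  7 × C (aromatic): no H
  5 × C (aromatic): 1 H each → 5
  3 × C: 2 H each → 6
  2 × C: 1 H each → 2
  2 × C: no H
  2 × Cl: no H
  1 × O: no H
  1 × O (charge -1): no H
  Total hydrogens = 13.
Net charge -1.
Molecular formula: C19H13Cl2O2-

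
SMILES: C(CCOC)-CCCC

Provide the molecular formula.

Heavy atoms from the SMILES: 8 C, 1 O.
Implicit hydrogens by atom environment:
  6 × C: 2 H each → 12
  2 × C: 3 H each → 6
  1 × O: no H
  Total hydrogens = 18.
Molecular formula: C8H18O

C8H18O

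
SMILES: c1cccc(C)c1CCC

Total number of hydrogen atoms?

Hydrogens are implicit in SMILES; fill each atom to its normal valence:
  4 × C (aromatic): 1 H each → 4
  2 × C: 3 H each → 6
  2 × C: 2 H each → 4
  2 × C (aromatic): no H
  Total hydrogens = 14.

14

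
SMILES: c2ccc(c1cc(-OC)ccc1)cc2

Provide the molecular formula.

C13H12O

Heavy atoms from the SMILES: 13 C, 1 O.
Implicit hydrogens by atom environment:
  9 × C (aromatic): 1 H each → 9
  3 × C (aromatic): no H
  1 × C: 3 H
  1 × O: no H
  Total hydrogens = 12.
Molecular formula: C13H12O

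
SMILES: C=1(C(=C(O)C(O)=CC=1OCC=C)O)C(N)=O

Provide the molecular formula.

Heavy atoms from the SMILES: 10 C, 1 N, 5 O.
Implicit hydrogens by atom environment:
  5 × C (aromatic): no H
  3 × O: 1 H each → 3
  2 × C: 2 H each → 4
  2 × O: no H
  1 × C (aromatic): 1 H
  1 × C: 1 H
  1 × C: no H
  1 × N: 2 H
  Total hydrogens = 11.
Molecular formula: C10H11NO5

C10H11NO5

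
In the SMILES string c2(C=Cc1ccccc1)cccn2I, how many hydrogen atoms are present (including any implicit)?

Hydrogens are implicit in SMILES; fill each atom to its normal valence:
  8 × C (aromatic): 1 H each → 8
  2 × C: 1 H each → 2
  2 × C (aromatic): no H
  1 × I: no H
  1 × N (aromatic): no H
  Total hydrogens = 10.

10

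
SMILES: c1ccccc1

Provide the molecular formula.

C6H6

Heavy atoms from the SMILES: 6 C.
Implicit hydrogens by atom environment:
  6 × C (aromatic): 1 H each → 6
  Total hydrogens = 6.
Molecular formula: C6H6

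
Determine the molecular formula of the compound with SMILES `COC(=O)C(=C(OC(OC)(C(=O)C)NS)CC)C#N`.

Heavy atoms from the SMILES: 11 C, 2 N, 5 O, 1 S.
Implicit hydrogens by atom environment:
  6 × C: no H
  5 × O: no H
  4 × C: 3 H each → 12
  1 × C: 2 H
  1 × N: 1 H
  1 × N: no H
  1 × S: 1 H
  Total hydrogens = 16.
Molecular formula: C11H16N2O5S

C11H16N2O5S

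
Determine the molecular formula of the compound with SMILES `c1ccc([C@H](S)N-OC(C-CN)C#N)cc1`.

Heavy atoms from the SMILES: 11 C, 3 N, 1 O, 1 S.
Implicit hydrogens by atom environment:
  5 × C (aromatic): 1 H each → 5
  2 × C: 2 H each → 4
  2 × C: 1 H each → 2
  1 × C: no H
  1 × C (aromatic): no H
  1 × N: 2 H
  1 × N: 1 H
  1 × N: no H
  1 × O: no H
  1 × S: 1 H
  Total hydrogens = 15.
Molecular formula: C11H15N3OS

C11H15N3OS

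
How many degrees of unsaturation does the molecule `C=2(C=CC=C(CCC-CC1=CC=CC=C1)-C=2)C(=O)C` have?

Molecular formula from the SMILES: C18H20O.
DoU = (2C + 2 + N − H − X)/2 = (2·18 + 2 + 0 − 20 − 0)/2 = 18/2 = 9.
(Structurally: 2 ring(s) + 7 π bond(s) = 9.)

9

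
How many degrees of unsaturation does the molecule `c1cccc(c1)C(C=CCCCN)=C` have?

Molecular formula from the SMILES: C13H17N.
DoU = (2C + 2 + N − H − X)/2 = (2·13 + 2 + 1 − 17 − 0)/2 = 12/2 = 6.
(Structurally: 1 ring(s) + 5 π bond(s) = 6.)

6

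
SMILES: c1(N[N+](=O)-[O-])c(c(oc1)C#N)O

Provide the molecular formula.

C5H3N3O4

Heavy atoms from the SMILES: 5 C, 3 N, 4 O.
Implicit hydrogens by atom environment:
  3 × C (aromatic): no H
  1 × C (aromatic): 1 H
  1 × C: no H
  1 × N: 1 H
  1 × N: no H
  1 × N (charge +1): no H
  1 × O: 1 H
  1 × O (aromatic): no H
  1 × O: no H
  1 × O (charge -1): no H
  Total hydrogens = 3.
Molecular formula: C5H3N3O4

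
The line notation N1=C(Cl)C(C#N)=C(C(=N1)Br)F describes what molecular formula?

C5BrClFN3

Heavy atoms from the SMILES: 1 Br, 5 C, 1 Cl, 1 F, 3 N.
Implicit hydrogens by atom environment:
  4 × C (aromatic): no H
  2 × N (aromatic): no H
  1 × Br: no H
  1 × C: no H
  1 × Cl: no H
  1 × F: no H
  1 × N: no H
  Total hydrogens = 0.
Molecular formula: C5BrClFN3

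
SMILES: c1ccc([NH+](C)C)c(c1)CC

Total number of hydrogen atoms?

16

Hydrogens are implicit in SMILES; fill each atom to its normal valence:
  4 × C (aromatic): 1 H each → 4
  3 × C: 3 H each → 9
  2 × C (aromatic): no H
  1 × C: 2 H
  1 × N (charge +1): 1 H
  Total hydrogens = 16.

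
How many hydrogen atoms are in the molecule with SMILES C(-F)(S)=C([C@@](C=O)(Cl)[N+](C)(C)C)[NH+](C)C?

18

Hydrogens are implicit in SMILES; fill each atom to its normal valence:
  5 × C: 3 H each → 15
  3 × C: no H
  1 × C: 1 H
  1 × Cl: no H
  1 × F: no H
  1 × N (charge +1): 1 H
  1 × N (charge +1): no H
  1 × O: no H
  1 × S: 1 H
  Total hydrogens = 18.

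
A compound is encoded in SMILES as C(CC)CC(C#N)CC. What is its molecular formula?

Heavy atoms from the SMILES: 8 C, 1 N.
Implicit hydrogens by atom environment:
  4 × C: 2 H each → 8
  2 × C: 3 H each → 6
  1 × C: 1 H
  1 × C: no H
  1 × N: no H
  Total hydrogens = 15.
Molecular formula: C8H15N

C8H15N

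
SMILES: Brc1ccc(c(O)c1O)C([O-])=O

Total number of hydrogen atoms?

Hydrogens are implicit in SMILES; fill each atom to its normal valence:
  4 × C (aromatic): no H
  2 × C (aromatic): 1 H each → 2
  2 × O: 1 H each → 2
  1 × Br: no H
  1 × C: no H
  1 × O: no H
  1 × O (charge -1): no H
  Total hydrogens = 4.

4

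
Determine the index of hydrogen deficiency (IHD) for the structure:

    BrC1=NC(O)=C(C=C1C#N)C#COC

Molecular formula from the SMILES: C9H5BrN2O2.
DoU = (2C + 2 + N − H − X)/2 = (2·9 + 2 + 2 − 5 − 1)/2 = 16/2 = 8.
(Structurally: 1 ring(s) + 7 π bond(s) = 8.)

8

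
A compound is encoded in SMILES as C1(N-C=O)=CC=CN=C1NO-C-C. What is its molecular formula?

C8H11N3O2

Heavy atoms from the SMILES: 8 C, 3 N, 2 O.
Implicit hydrogens by atom environment:
  3 × C (aromatic): 1 H each → 3
  2 × C (aromatic): no H
  2 × N: 1 H each → 2
  2 × O: no H
  1 × C: 3 H
  1 × C: 2 H
  1 × C: 1 H
  1 × N (aromatic): no H
  Total hydrogens = 11.
Molecular formula: C8H11N3O2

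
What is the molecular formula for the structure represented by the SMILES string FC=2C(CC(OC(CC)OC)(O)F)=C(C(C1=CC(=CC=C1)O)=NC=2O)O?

C17H19F2NO6

Heavy atoms from the SMILES: 17 C, 2 F, 1 N, 6 O.
Implicit hydrogens by atom environment:
  7 × C (aromatic): no H
  4 × C (aromatic): 1 H each → 4
  4 × O: 1 H each → 4
  2 × C: 3 H each → 6
  2 × C: 2 H each → 4
  2 × F: no H
  2 × O: no H
  1 × C: 1 H
  1 × C: no H
  1 × N (aromatic): no H
  Total hydrogens = 19.
Molecular formula: C17H19F2NO6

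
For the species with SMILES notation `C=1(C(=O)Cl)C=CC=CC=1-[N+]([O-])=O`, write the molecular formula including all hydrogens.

C7H4ClNO3

Heavy atoms from the SMILES: 7 C, 1 Cl, 1 N, 3 O.
Implicit hydrogens by atom environment:
  4 × C (aromatic): 1 H each → 4
  2 × C (aromatic): no H
  2 × O: no H
  1 × C: no H
  1 × Cl: no H
  1 × N (charge +1): no H
  1 × O (charge -1): no H
  Total hydrogens = 4.
Molecular formula: C7H4ClNO3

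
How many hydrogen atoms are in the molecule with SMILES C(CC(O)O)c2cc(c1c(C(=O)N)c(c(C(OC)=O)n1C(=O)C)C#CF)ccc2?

19

Hydrogens are implicit in SMILES; fill each atom to its normal valence:
  6 × C (aromatic): no H
  5 × C: no H
  4 × C (aromatic): 1 H each → 4
  4 × O: no H
  2 × C: 3 H each → 6
  2 × C: 2 H each → 4
  2 × O: 1 H each → 2
  1 × C: 1 H
  1 × F: no H
  1 × N: 2 H
  1 × N (aromatic): no H
  Total hydrogens = 19.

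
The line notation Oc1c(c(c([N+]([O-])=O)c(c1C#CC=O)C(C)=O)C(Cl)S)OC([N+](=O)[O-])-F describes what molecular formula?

Heavy atoms from the SMILES: 13 C, 1 Cl, 1 F, 2 N, 8 O, 1 S.
Implicit hydrogens by atom environment:
  6 × C (aromatic): no H
  5 × O: no H
  3 × C: 1 H each → 3
  3 × C: no H
  2 × N (charge +1): no H
  2 × O (charge -1): no H
  1 × C: 3 H
  1 × Cl: no H
  1 × F: no H
  1 × O: 1 H
  1 × S: 1 H
  Total hydrogens = 8.
Molecular formula: C13H8ClFN2O8S

C13H8ClFN2O8S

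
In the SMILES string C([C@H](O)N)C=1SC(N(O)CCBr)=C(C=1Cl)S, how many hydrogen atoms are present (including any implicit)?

Hydrogens are implicit in SMILES; fill each atom to its normal valence:
  4 × C (aromatic): no H
  3 × C: 2 H each → 6
  2 × O: 1 H each → 2
  1 × Br: no H
  1 × C: 1 H
  1 × Cl: no H
  1 × N: 2 H
  1 × N: no H
  1 × S: 1 H
  1 × S (aromatic): no H
  Total hydrogens = 12.

12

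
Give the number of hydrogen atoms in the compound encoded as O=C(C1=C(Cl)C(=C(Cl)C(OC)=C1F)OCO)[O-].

Hydrogens are implicit in SMILES; fill each atom to its normal valence:
  6 × C (aromatic): no H
  3 × O: no H
  2 × Cl: no H
  1 × C: 3 H
  1 × C: 2 H
  1 × C: no H
  1 × F: no H
  1 × O: 1 H
  1 × O (charge -1): no H
  Total hydrogens = 6.

6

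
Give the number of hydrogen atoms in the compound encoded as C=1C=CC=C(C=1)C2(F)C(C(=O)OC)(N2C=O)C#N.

Hydrogens are implicit in SMILES; fill each atom to its normal valence:
  5 × C (aromatic): 1 H each → 5
  4 × C: no H
  3 × O: no H
  2 × N: no H
  1 × C: 3 H
  1 × C: 1 H
  1 × C (aromatic): no H
  1 × F: no H
  Total hydrogens = 9.

9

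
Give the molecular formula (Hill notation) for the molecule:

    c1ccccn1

Heavy atoms from the SMILES: 5 C, 1 N.
Implicit hydrogens by atom environment:
  5 × C (aromatic): 1 H each → 5
  1 × N (aromatic): no H
  Total hydrogens = 5.
Molecular formula: C5H5N

C5H5N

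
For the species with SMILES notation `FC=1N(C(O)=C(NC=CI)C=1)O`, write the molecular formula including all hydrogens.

C6H6FIN2O2

Heavy atoms from the SMILES: 6 C, 1 F, 1 I, 2 N, 2 O.
Implicit hydrogens by atom environment:
  3 × C (aromatic): no H
  2 × C: 1 H each → 2
  2 × O: 1 H each → 2
  1 × C (aromatic): 1 H
  1 × F: no H
  1 × I: no H
  1 × N: 1 H
  1 × N (aromatic): no H
  Total hydrogens = 6.
Molecular formula: C6H6FIN2O2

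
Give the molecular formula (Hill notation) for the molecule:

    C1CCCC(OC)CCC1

C9H18O

Heavy atoms from the SMILES: 9 C, 1 O.
Implicit hydrogens by atom environment:
  7 × C: 2 H each → 14
  1 × C: 3 H
  1 × C: 1 H
  1 × O: no H
  Total hydrogens = 18.
Molecular formula: C9H18O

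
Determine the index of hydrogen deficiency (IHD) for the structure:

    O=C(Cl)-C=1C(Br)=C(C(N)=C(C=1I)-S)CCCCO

5

Molecular formula from the SMILES: C11H12BrClINO2S.
DoU = (2C + 2 + N − H − X)/2 = (2·11 + 2 + 1 − 12 − 3)/2 = 10/2 = 5.
(Structurally: 1 ring(s) + 4 π bond(s) = 5.)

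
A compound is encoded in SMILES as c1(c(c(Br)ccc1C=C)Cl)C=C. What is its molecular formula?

C10H8BrCl

Heavy atoms from the SMILES: 1 Br, 10 C, 1 Cl.
Implicit hydrogens by atom environment:
  4 × C (aromatic): no H
  2 × C: 2 H each → 4
  2 × C (aromatic): 1 H each → 2
  2 × C: 1 H each → 2
  1 × Br: no H
  1 × Cl: no H
  Total hydrogens = 8.
Molecular formula: C10H8BrCl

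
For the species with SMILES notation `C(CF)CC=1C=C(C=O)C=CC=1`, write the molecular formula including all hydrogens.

C10H11FO

Heavy atoms from the SMILES: 10 C, 1 F, 1 O.
Implicit hydrogens by atom environment:
  4 × C (aromatic): 1 H each → 4
  3 × C: 2 H each → 6
  2 × C (aromatic): no H
  1 × C: 1 H
  1 × F: no H
  1 × O: no H
  Total hydrogens = 11.
Molecular formula: C10H11FO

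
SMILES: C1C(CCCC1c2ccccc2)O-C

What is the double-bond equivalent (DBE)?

Molecular formula from the SMILES: C13H18O.
DoU = (2C + 2 + N − H − X)/2 = (2·13 + 2 + 0 − 18 − 0)/2 = 10/2 = 5.
(Structurally: 2 ring(s) + 3 π bond(s) = 5.)

5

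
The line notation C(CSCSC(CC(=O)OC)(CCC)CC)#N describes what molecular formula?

C12H21NO2S2

Heavy atoms from the SMILES: 12 C, 1 N, 2 O, 2 S.
Implicit hydrogens by atom environment:
  6 × C: 2 H each → 12
  3 × C: 3 H each → 9
  3 × C: no H
  2 × O: no H
  2 × S: no H
  1 × N: no H
  Total hydrogens = 21.
Molecular formula: C12H21NO2S2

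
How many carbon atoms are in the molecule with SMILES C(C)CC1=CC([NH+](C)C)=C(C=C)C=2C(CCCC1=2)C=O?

18

The symbol for carbon appears 18 times in the SMILES.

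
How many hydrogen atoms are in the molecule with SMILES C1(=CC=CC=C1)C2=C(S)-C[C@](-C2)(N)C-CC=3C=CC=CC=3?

21

Hydrogens are implicit in SMILES; fill each atom to its normal valence:
  10 × C (aromatic): 1 H each → 10
  4 × C: 2 H each → 8
  3 × C: no H
  2 × C (aromatic): no H
  1 × N: 2 H
  1 × S: 1 H
  Total hydrogens = 21.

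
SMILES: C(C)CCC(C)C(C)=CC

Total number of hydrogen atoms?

20

Hydrogens are implicit in SMILES; fill each atom to its normal valence:
  4 × C: 3 H each → 12
  3 × C: 2 H each → 6
  2 × C: 1 H each → 2
  1 × C: no H
  Total hydrogens = 20.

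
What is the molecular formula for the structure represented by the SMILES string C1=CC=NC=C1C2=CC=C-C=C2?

C11H9N

Heavy atoms from the SMILES: 11 C, 1 N.
Implicit hydrogens by atom environment:
  9 × C (aromatic): 1 H each → 9
  2 × C (aromatic): no H
  1 × N (aromatic): no H
  Total hydrogens = 9.
Molecular formula: C11H9N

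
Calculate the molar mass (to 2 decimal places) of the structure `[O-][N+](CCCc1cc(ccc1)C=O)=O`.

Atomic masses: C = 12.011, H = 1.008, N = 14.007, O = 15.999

193.20

Molecular formula: C10H11NO3.
M = 10×12.011 + 11×1.008 + 1×14.007 + 3×15.999 = 193.20 g/mol.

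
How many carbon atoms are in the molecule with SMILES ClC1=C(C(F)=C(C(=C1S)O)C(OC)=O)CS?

9

The symbol for carbon appears 9 times in the SMILES. (Cl is a single chlorine, not C + l.)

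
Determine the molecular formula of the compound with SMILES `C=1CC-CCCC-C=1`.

C8H14

Heavy atoms from the SMILES: 8 C.
Implicit hydrogens by atom environment:
  6 × C: 2 H each → 12
  2 × C: 1 H each → 2
  Total hydrogens = 14.
Molecular formula: C8H14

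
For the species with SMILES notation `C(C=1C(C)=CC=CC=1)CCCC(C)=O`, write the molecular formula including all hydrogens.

C13H18O

Heavy atoms from the SMILES: 13 C, 1 O.
Implicit hydrogens by atom environment:
  4 × C: 2 H each → 8
  4 × C (aromatic): 1 H each → 4
  2 × C: 3 H each → 6
  2 × C (aromatic): no H
  1 × C: no H
  1 × O: no H
  Total hydrogens = 18.
Molecular formula: C13H18O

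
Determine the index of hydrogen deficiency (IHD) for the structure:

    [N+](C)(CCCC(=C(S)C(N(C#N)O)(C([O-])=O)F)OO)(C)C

Molecular formula from the SMILES: C11H18FN3O5S.
DoU = (2C + 2 + N − H − X)/2 = (2·11 + 2 + 3 − 18 − 1)/2 = 8/2 = 4.
(Structurally: 0 ring(s) + 4 π bond(s) = 4.)

4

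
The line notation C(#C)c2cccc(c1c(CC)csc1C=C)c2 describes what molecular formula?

Heavy atoms from the SMILES: 16 C, 1 S.
Implicit hydrogens by atom environment:
  5 × C (aromatic): 1 H each → 5
  5 × C (aromatic): no H
  2 × C: 2 H each → 4
  2 × C: 1 H each → 2
  1 × C: 3 H
  1 × C: no H
  1 × S (aromatic): no H
  Total hydrogens = 14.
Molecular formula: C16H14S

C16H14S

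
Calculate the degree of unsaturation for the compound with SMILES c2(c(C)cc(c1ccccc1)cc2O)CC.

8

Molecular formula from the SMILES: C15H16O.
DoU = (2C + 2 + N − H − X)/2 = (2·15 + 2 + 0 − 16 − 0)/2 = 16/2 = 8.
(Structurally: 2 ring(s) + 6 π bond(s) = 8.)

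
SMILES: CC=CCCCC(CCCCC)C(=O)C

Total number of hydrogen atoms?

26

Hydrogens are implicit in SMILES; fill each atom to its normal valence:
  7 × C: 2 H each → 14
  3 × C: 3 H each → 9
  3 × C: 1 H each → 3
  1 × C: no H
  1 × O: no H
  Total hydrogens = 26.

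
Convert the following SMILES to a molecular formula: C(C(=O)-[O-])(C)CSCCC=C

Heavy atoms from the SMILES: 8 C, 2 O, 1 S.
Implicit hydrogens by atom environment:
  4 × C: 2 H each → 8
  2 × C: 1 H each → 2
  1 × C: 3 H
  1 × C: no H
  1 × O: no H
  1 × O (charge -1): no H
  1 × S: no H
  Total hydrogens = 13.
Net charge -1.
Molecular formula: C8H13O2S-

C8H13O2S-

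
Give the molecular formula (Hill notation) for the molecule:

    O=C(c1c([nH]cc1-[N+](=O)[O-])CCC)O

Heavy atoms from the SMILES: 8 C, 2 N, 4 O.
Implicit hydrogens by atom environment:
  3 × C (aromatic): no H
  2 × C: 2 H each → 4
  2 × O: no H
  1 × C: 3 H
  1 × C (aromatic): 1 H
  1 × C: no H
  1 × N (aromatic): 1 H
  1 × N (charge +1): no H
  1 × O: 1 H
  1 × O (charge -1): no H
  Total hydrogens = 10.
Molecular formula: C8H10N2O4

C8H10N2O4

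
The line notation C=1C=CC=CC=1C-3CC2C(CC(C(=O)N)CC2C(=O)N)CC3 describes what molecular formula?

Heavy atoms from the SMILES: 18 C, 2 N, 2 O.
Implicit hydrogens by atom environment:
  5 × C: 2 H each → 10
  5 × C: 1 H each → 5
  5 × C (aromatic): 1 H each → 5
  2 × C: no H
  2 × N: 2 H each → 4
  2 × O: no H
  1 × C (aromatic): no H
  Total hydrogens = 24.
Molecular formula: C18H24N2O2

C18H24N2O2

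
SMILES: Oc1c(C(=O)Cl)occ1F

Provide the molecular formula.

Heavy atoms from the SMILES: 5 C, 1 Cl, 1 F, 3 O.
Implicit hydrogens by atom environment:
  3 × C (aromatic): no H
  1 × C (aromatic): 1 H
  1 × C: no H
  1 × Cl: no H
  1 × F: no H
  1 × O: 1 H
  1 × O (aromatic): no H
  1 × O: no H
  Total hydrogens = 2.
Molecular formula: C5H2ClFO3

C5H2ClFO3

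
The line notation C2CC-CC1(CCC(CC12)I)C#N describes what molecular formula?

Heavy atoms from the SMILES: 11 C, 1 I, 1 N.
Implicit hydrogens by atom environment:
  7 × C: 2 H each → 14
  2 × C: 1 H each → 2
  2 × C: no H
  1 × I: no H
  1 × N: no H
  Total hydrogens = 16.
Molecular formula: C11H16IN

C11H16IN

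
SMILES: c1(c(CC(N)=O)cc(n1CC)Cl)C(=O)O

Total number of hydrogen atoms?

11

Hydrogens are implicit in SMILES; fill each atom to its normal valence:
  3 × C (aromatic): no H
  2 × C: 2 H each → 4
  2 × C: no H
  2 × O: no H
  1 × C: 3 H
  1 × C (aromatic): 1 H
  1 × Cl: no H
  1 × N: 2 H
  1 × N (aromatic): no H
  1 × O: 1 H
  Total hydrogens = 11.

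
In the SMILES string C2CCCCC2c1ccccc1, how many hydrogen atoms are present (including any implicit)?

16

Hydrogens are implicit in SMILES; fill each atom to its normal valence:
  5 × C: 2 H each → 10
  5 × C (aromatic): 1 H each → 5
  1 × C: 1 H
  1 × C (aromatic): no H
  Total hydrogens = 16.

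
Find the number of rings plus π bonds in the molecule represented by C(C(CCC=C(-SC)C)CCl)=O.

2

Molecular formula from the SMILES: C9H15ClOS.
DoU = (2C + 2 + N − H − X)/2 = (2·9 + 2 + 0 − 15 − 1)/2 = 4/2 = 2.
(Structurally: 0 ring(s) + 2 π bond(s) = 2.)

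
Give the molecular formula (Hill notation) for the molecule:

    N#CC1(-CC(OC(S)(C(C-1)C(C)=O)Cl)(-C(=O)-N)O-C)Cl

C11H14Cl2N2O4S

Heavy atoms from the SMILES: 11 C, 2 Cl, 2 N, 4 O, 1 S.
Implicit hydrogens by atom environment:
  6 × C: no H
  4 × O: no H
  2 × C: 3 H each → 6
  2 × C: 2 H each → 4
  2 × Cl: no H
  1 × C: 1 H
  1 × N: 2 H
  1 × N: no H
  1 × S: 1 H
  Total hydrogens = 14.
Molecular formula: C11H14Cl2N2O4S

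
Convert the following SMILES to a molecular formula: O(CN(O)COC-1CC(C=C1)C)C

C9H17NO3

Heavy atoms from the SMILES: 9 C, 1 N, 3 O.
Implicit hydrogens by atom environment:
  4 × C: 1 H each → 4
  3 × C: 2 H each → 6
  2 × C: 3 H each → 6
  2 × O: no H
  1 × N: no H
  1 × O: 1 H
  Total hydrogens = 17.
Molecular formula: C9H17NO3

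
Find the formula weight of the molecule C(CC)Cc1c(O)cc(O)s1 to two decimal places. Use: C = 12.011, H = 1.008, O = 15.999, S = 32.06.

172.24

Molecular formula: C8H12O2S.
M = 8×12.011 + 12×1.008 + 2×15.999 + 1×32.06 = 172.24 g/mol.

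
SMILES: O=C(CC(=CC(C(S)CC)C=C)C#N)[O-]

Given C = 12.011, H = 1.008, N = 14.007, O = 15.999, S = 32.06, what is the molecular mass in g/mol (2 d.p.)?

Molecular formula: C11H14NO2S-.
M = 11×12.011 + 14×1.008 + 1×14.007 + 2×15.999 + 1×32.06 = 224.30 g/mol.

224.30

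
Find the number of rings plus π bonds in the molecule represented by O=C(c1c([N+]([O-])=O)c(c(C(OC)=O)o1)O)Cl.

Molecular formula from the SMILES: C7H4ClNO7.
DoU = (2C + 2 + N − H − X)/2 = (2·7 + 2 + 1 − 4 − 1)/2 = 12/2 = 6.
(Structurally: 1 ring(s) + 5 π bond(s) = 6.)

6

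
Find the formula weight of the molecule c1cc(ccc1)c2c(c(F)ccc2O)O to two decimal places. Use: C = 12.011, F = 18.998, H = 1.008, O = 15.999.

204.20

Molecular formula: C12H9FO2.
M = 12×12.011 + 1×18.998 + 9×1.008 + 2×15.999 = 204.20 g/mol.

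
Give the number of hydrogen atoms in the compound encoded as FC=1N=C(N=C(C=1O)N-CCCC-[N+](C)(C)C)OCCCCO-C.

30

Hydrogens are implicit in SMILES; fill each atom to its normal valence:
  8 × C: 2 H each → 16
  4 × C: 3 H each → 12
  4 × C (aromatic): no H
  2 × N (aromatic): no H
  2 × O: no H
  1 × F: no H
  1 × N: 1 H
  1 × N (charge +1): no H
  1 × O: 1 H
  Total hydrogens = 30.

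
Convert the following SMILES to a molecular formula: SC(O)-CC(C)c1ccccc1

C10H14OS

Heavy atoms from the SMILES: 10 C, 1 O, 1 S.
Implicit hydrogens by atom environment:
  5 × C (aromatic): 1 H each → 5
  2 × C: 1 H each → 2
  1 × C: 3 H
  1 × C: 2 H
  1 × C (aromatic): no H
  1 × O: 1 H
  1 × S: 1 H
  Total hydrogens = 14.
Molecular formula: C10H14OS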